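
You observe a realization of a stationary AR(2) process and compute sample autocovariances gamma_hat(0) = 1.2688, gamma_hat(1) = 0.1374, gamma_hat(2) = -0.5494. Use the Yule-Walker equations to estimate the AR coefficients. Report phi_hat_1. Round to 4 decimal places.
\hat\phi_{1} = 0.1570

The Yule-Walker equations for an AR(p) process read, in matrix form,
  Gamma_p phi = r_p,   with   (Gamma_p)_{ij} = gamma(|i - j|),
                       (r_p)_i = gamma(i),   i,j = 1..p.
Substitute the sample gammas (Toeplitz matrix and right-hand side of size 2):
  Gamma_p = [[1.2688, 0.1374], [0.1374, 1.2688]]
  r_p     = [0.1374, -0.5494]
Written out:
  1.2688 phi_1 + 0.1374 phi_2 = 0.1374
  0.1374 phi_1 + 1.2688 phi_2 = -0.5494
Solve by Cramer's rule:
  det = gamma(0)^2 - gamma(1)^2 = (1.2688)^2 - (0.1374)^2 = 1.60985344 - 0.01887876 = 1.59097468
  phi_hat_1 = [gamma(1) gamma(0) - gamma(1) gamma(2)] / det = [(0.1374)(1.2688) - (0.1374)(-0.5494)] / 1.59097468 = 0.24982068 / 1.59097468 = 0.157
  phi_hat_2 = [gamma(0) gamma(2) - gamma(1)^2] / det = [(1.2688)(-0.5494) - (0.1374)^2] / 1.59097468 = -0.71595748 / 1.59097468 = -0.45
So phi_hat = [0.1570, -0.4500].
Therefore phi_hat_1 = 0.1570.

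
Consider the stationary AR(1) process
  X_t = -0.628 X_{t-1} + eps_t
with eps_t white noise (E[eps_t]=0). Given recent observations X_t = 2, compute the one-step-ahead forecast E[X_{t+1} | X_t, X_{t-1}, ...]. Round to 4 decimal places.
E[X_{t+1} \mid \mathcal F_t] = -1.2560

For an AR(p) model X_t = c + sum_i phi_i X_{t-i} + eps_t, the
one-step-ahead conditional mean is
  E[X_{t+1} | X_t, ...] = c + sum_i phi_i X_{t+1-i}.
Substitute known values:
  E[X_{t+1} | ...] = (-0.628) * (2)
                   = -1.2560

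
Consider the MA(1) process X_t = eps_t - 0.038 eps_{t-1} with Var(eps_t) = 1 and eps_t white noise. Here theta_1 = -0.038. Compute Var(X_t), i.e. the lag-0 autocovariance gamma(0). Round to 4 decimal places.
\gamma(0) = 1.0014

For an MA(q) process X_t = eps_t + sum_i theta_i eps_{t-i} with
Var(eps_t) = sigma^2, the variance is
  gamma(0) = sigma^2 * (1 + sum_i theta_i^2).
  sum_i theta_i^2 = (-0.038)^2 = 0.001444.
  gamma(0) = 1 * (1 + 0.001444) = 1 * 1.001444 = 1.001444, which rounds to 1.0014.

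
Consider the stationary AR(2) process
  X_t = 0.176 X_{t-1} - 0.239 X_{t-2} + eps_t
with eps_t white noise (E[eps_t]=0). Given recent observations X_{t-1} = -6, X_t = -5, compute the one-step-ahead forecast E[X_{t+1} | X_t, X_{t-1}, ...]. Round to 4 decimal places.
E[X_{t+1} \mid \mathcal F_t] = 0.5540

For an AR(p) model X_t = c + sum_i phi_i X_{t-i} + eps_t, the
one-step-ahead conditional mean is
  E[X_{t+1} | X_t, ...] = c + sum_i phi_i X_{t+1-i}.
Substitute known values:
  E[X_{t+1} | ...] = (0.176) * (-5) + (-0.239) * (-6)
                   = 0.5540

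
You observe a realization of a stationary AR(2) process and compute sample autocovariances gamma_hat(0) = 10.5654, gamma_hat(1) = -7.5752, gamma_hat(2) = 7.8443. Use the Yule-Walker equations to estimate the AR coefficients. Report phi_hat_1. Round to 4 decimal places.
\hat\phi_{1} = -0.3800

The Yule-Walker equations for an AR(p) process read, in matrix form,
  Gamma_p phi = r_p,   with   (Gamma_p)_{ij} = gamma(|i - j|),
                       (r_p)_i = gamma(i),   i,j = 1..p.
Substitute the sample gammas (Toeplitz matrix and right-hand side of size 2):
  Gamma_p = [[10.5654, -7.5752], [-7.5752, 10.5654]]
  r_p     = [-7.5752, 7.8443]
Written out:
  10.5654 phi_1 - 7.5752 phi_2 = -7.5752
  -7.5752 phi_1 + 10.5654 phi_2 = 7.8443
Solve by Cramer's rule:
  det = gamma(0)^2 - gamma(1)^2 = (10.5654)^2 - (-7.5752)^2 = 111.62767716 - 57.38365504 = 54.24402212
  phi_hat_1 = [gamma(1) gamma(0) - gamma(1) gamma(2)] / det = [(-7.5752)(10.5654) - (-7.5752)(7.8443)] / 54.24402212 = -20.61287672 / 54.24402212 = -0.38
  phi_hat_2 = [gamma(0) gamma(2) - gamma(1)^2] / det = [(10.5654)(7.8443) - (-7.5752)^2] / 54.24402212 = 25.49451218 / 54.24402212 = 0.47
So phi_hat = [-0.3800, 0.4700].
Therefore phi_hat_1 = -0.3800.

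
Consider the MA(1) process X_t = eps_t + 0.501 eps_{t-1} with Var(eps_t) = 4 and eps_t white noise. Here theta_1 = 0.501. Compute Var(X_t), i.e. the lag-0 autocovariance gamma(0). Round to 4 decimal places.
\gamma(0) = 5.0040

For an MA(q) process X_t = eps_t + sum_i theta_i eps_{t-i} with
Var(eps_t) = sigma^2, the variance is
  gamma(0) = sigma^2 * (1 + sum_i theta_i^2).
  sum_i theta_i^2 = (0.501)^2 = 0.251001.
  gamma(0) = 4 * (1 + 0.251001) = 4 * 1.251001 = 5.004004, which rounds to 5.0040.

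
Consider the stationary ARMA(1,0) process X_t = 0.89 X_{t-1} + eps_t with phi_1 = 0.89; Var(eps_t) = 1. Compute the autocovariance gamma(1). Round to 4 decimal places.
\gamma(1) = 4.2809

Multiply the model equation by X_{t-k} and take expectations. With theta_0 = psi_0 = 1 and psi_j the MA(infinity) weights, this gives
  gamma(k) - sum_i phi_i gamma(k-i) = c_k,
  c_k = sigma^2 * sum_{j=k..q} theta_j psi_{j-k}   (c_k = 0 for k > q),
using gamma(-m) = gamma(m).
Pure AR (q = 0): c_0 = sigma^2 = 1, c_k = 0 for k >= 1.
Equations for k = 0 and k = 1 (AR order 1):
  gamma(0) = phi_1 gamma(1) + c_0
  gamma(1) = phi_1 gamma(0) + c_1
Substituting the second into the first: gamma(0) (1 - phi_1^2) = c_0 + phi_1 c_1, so
  gamma(0) = c_0 / (1 - phi_1^2) = 1 / (1 - (0.89)^2) = 1 / 0.2079 = 4.810005.
  gamma(1) = phi_1 gamma(0) = (0.89)(4.810005) = 4.280904.
Therefore gamma(1) = 4.2809 (to 4 decimal places).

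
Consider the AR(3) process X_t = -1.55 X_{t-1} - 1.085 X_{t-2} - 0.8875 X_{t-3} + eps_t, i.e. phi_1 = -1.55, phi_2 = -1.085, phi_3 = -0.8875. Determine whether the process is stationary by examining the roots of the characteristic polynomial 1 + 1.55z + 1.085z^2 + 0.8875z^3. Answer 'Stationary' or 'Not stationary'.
\text{Not stationary}

The AR(p) characteristic polynomial is P(z) = 1 + 1.55z + 1.085z^2 + 0.8875z^3.
Stationarity requires all roots to lie outside the unit circle, i.e. |z| > 1 for every root.
Degree 3: look for a simple real root z0 first, then factor out (1 - z/z0) and solve the remaining quadratic.
Testing z0 = -0.8: P(-0.8) = 1 + (1.55)(-0.8) + (1.085)(-0.8)^2 + (0.8875)(-0.8)^3
  = 1 + (-1.24) + (0.6944) + (-0.4544) = 0.  So z_0 = -0.8 is a root, |z_0| = 0.8.
Divide out the factor (1 + 1.25 z) = (1 - z/z0) (since 1/z0 = -1.25):
  P(z) = (1 + 1.25 z)(1 + (0.3) z + (0.71) z^2)
  [check: z-coef 0.3 - (-1.25) = 1.55; z^2-coef 0.71 - (-1.25)(0.3) = 1.085; z^3-coef -(-1.25)(0.71) = 0.8875.]
Remaining roots from the quadratic factor 1 + (0.3) z + (0.71) z^2:
  Set 1 + (0.3) z + (0.71) z^2 = 0, i.e. a z^2 + b z + c = 0 with a = 0.71, b = 0.3, c = 1.
  Discriminant D = b^2 - 4ac = (0.3)^2 - 4*(0.71)*1 = 0.09 - (2.84) = -2.75.
  D < 0, so the roots are the complex-conjugate pair z = (-b +/- i sqrt(-D)) / (2a) = -0.2113 +/- 1.1678i.
  For a conjugate pair |z|^2 = z * conj(z) = (product of roots) = c/a = 1/(0.71) = 1.408451, so |z| = sqrt(1.408451) = 1.1868 for both roots.
Moduli of all roots: 0.8000, 1.1868, 1.1868.
All moduli strictly greater than 1? No.
Verdict: Not stationary.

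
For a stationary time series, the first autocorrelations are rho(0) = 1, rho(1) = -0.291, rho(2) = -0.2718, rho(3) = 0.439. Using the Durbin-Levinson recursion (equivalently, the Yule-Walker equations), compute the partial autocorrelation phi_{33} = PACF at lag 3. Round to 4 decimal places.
\phi_{33} = 0.2779

The PACF at lag k is phi_{kk}, the last component of the solution
to the Yule-Walker system G_k phi = r_k where
  (G_k)_{ij} = rho(|i - j|), (r_k)_i = rho(i), i,j = 1..k.
Equivalently, Durbin-Levinson gives phi_{kk} iteratively:
  phi_{11} = rho(1)
  phi_{kk} = [rho(k) - sum_{j=1..k-1} phi_{k-1,j} rho(k-j)]
            / [1 - sum_{j=1..k-1} phi_{k-1,j} rho(j)],
  phi_{k,j} = phi_{k-1,j} - phi_{kk} phi_{k-1,k-j},  j = 1..k-1.
Step k = 1:
  phi_11 = rho(1) = -0.291.
Step k = 2:
  phi_22 = [rho(2) - phi_11 rho(1)] / [1 - phi_11 rho(1)] = [-0.2718 - (-0.291)(-0.291)] / [1 - (-0.291)(-0.291)]
         = -0.356481 / 0.915319 = -0.389461.
  Update: phi_21 = phi_11 - phi_22 phi_11 = -0.291 - (-0.389461)(-0.291) = -0.404333.
Step k = 3:
  phi_33 = [rho(3) - phi_21 rho(2) - phi_22 rho(1)] / [1 - phi_21 rho(1) - phi_22 rho(2)]
    numerator   = 0.439 - (-0.404333)(-0.2718) - (-0.389461)(-0.291) = 0.21576912
    denominator = 1 - (-0.404333)(-0.291) - (-0.389461)(-0.2718) = 0.77648357
  phi_33 = 0.21576912 / 0.77648357 = 0.2779.
Therefore phi_{33} = 0.2779.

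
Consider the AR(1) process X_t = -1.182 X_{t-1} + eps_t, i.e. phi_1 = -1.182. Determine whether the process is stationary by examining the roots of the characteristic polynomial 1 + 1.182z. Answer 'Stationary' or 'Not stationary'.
\text{Not stationary}

The AR(p) characteristic polynomial is P(z) = 1 + 1.182z.
Stationarity requires all roots to lie outside the unit circle, i.e. |z| > 1 for every root.
This is linear in z: 1 + (1.182) z = 0  =>  z = -1/(1.182) = -0.846024,  |z| = 0.846024.
Moduli of all roots: 0.8460.
All moduli strictly greater than 1? No.
Verdict: Not stationary.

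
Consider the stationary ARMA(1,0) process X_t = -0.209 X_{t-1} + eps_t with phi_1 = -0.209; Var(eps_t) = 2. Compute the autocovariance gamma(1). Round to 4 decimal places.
\gamma(1) = -0.4371

Multiply the model equation by X_{t-k} and take expectations. With theta_0 = psi_0 = 1 and psi_j the MA(infinity) weights, this gives
  gamma(k) - sum_i phi_i gamma(k-i) = c_k,
  c_k = sigma^2 * sum_{j=k..q} theta_j psi_{j-k}   (c_k = 0 for k > q),
using gamma(-m) = gamma(m).
Pure AR (q = 0): c_0 = sigma^2 = 2, c_k = 0 for k >= 1.
Equations for k = 0 and k = 1 (AR order 1):
  gamma(0) = phi_1 gamma(1) + c_0
  gamma(1) = phi_1 gamma(0) + c_1
Substituting the second into the first: gamma(0) (1 - phi_1^2) = c_0 + phi_1 c_1, so
  gamma(0) = c_0 / (1 - phi_1^2) = 2 / (1 - (-0.209)^2) = 2 / 0.956319 = 2.091352.
  gamma(1) = phi_1 gamma(0) = (-0.209)(2.091352) = -0.437093.
Therefore gamma(1) = -0.4371 (to 4 decimal places).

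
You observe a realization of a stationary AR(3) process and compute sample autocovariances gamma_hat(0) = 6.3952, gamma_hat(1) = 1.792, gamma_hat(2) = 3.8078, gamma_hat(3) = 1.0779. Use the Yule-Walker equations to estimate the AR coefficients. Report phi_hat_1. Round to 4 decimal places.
\hat\phi_{1} = 0.1780

The Yule-Walker equations for an AR(p) process read, in matrix form,
  Gamma_p phi = r_p,   with   (Gamma_p)_{ij} = gamma(|i - j|),
                       (r_p)_i = gamma(i),   i,j = 1..p.
Substitute the sample gammas (Toeplitz matrix and right-hand side of size 3):
  Gamma_p = [[6.3952, 1.792, 3.8078], [1.792, 6.3952, 1.792], [3.8078, 1.792, 6.3952]]
  r_p     = [1.792, 3.8078, 1.0779]
Written out (R1..R3):
  (R1) 6.3952 phi_1 + 1.792 phi_2 + 3.8078 phi_3 = 1.792
  (R2) 1.792 phi_1 + 6.3952 phi_2 + 1.792 phi_3 = 3.8078
  (R3) 3.8078 phi_1 + 1.792 phi_2 + 6.3952 phi_3 = 1.0779
Gaussian elimination:
  R2 <- R2 - (1.792/6.3952) R1 = R2 - (0.28021) R1:  5.893063 phi_2 + 0.725016 phi_3 = 3.305663
  R3 <- R3 - (3.8078/6.3952) R1 = R3 - (0.595415) R1:  0.725016 phi_2 + 4.127978 phi_3 = 0.010916
  R3 <- R3 - (0.725016/5.893063) R2 = R3 - (0.123029) R2:  4.03878 phi_3 = -0.395776
Back-substitution:
  phi_hat_3 = -0.395776 / 4.03878 = -0.097994
  phi_hat_2 = (3.305663 - (0.725016)(-0.097994)) / 5.893063 = 0.572997
  phi_hat_1 = (1.792 - (1.792)(0.572997) - (3.8078)(-0.097994)) / 6.3952 = 0.177997
So phi_hat = [0.1780, 0.5730, -0.0980].
Therefore phi_hat_1 = 0.1780.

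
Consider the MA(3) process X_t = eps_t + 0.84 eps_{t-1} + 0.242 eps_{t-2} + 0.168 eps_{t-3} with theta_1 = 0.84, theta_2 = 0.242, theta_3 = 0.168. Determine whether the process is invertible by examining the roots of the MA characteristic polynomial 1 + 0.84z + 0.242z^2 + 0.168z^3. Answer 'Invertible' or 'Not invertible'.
\text{Invertible}

The MA(q) characteristic polynomial is P(z) = 1 + 0.84z + 0.242z^2 + 0.168z^3.
Invertibility requires all roots to lie outside the unit circle, i.e. |z| > 1 for every root.
Degree 3: look for a simple real root z0 first, then factor out (1 - z/z0) and solve the remaining quadratic.
Testing z0 = -1.25: P(-1.25) = 1 + (0.84)(-1.25) + (0.242)(-1.25)^2 + (0.168)(-1.25)^3
  = 1 + (-1.05) + (0.378125) + (-0.328125) = 0.  So z_0 = -1.25 is a root, |z_0| = 1.25.
Divide out the factor (1 + 0.8 z) = (1 - z/z0) (since 1/z0 = -0.8):
  P(z) = (1 + 0.8 z)(1 + (0.04) z + (0.21) z^2)
  [check: z-coef 0.04 - (-0.8) = 0.84; z^2-coef 0.21 - (-0.8)(0.04) = 0.242; z^3-coef -(-0.8)(0.21) = 0.168.]
Remaining roots from the quadratic factor 1 + (0.04) z + (0.21) z^2:
  Set 1 + (0.04) z + (0.21) z^2 = 0, i.e. a z^2 + b z + c = 0 with a = 0.21, b = 0.04, c = 1.
  Discriminant D = b^2 - 4ac = (0.04)^2 - 4*(0.21)*1 = 0.0016 - (0.84) = -0.8384.
  D < 0, so the roots are the complex-conjugate pair z = (-b +/- i sqrt(-D)) / (2a) = -0.0952 +/- 2.1801i.
  For a conjugate pair |z|^2 = z * conj(z) = (product of roots) = c/a = 1/(0.21) = 4.761905, so |z| = sqrt(4.761905) = 2.1822 for both roots.
Moduli of all roots: 1.2500, 2.1822, 2.1822.
All moduli strictly greater than 1? Yes.
Verdict: Invertible.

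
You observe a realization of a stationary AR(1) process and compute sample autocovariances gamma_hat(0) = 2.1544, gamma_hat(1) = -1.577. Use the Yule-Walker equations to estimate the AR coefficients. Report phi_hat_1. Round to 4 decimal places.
\hat\phi_{1} = -0.7320

The Yule-Walker equations for an AR(p) process read, in matrix form,
  Gamma_p phi = r_p,   with   (Gamma_p)_{ij} = gamma(|i - j|),
                       (r_p)_i = gamma(i),   i,j = 1..p.
Substitute the sample gammas (Toeplitz matrix and right-hand side of size 1):
  Gamma_p = [[2.1544]]
  r_p     = [-1.577]
With p = 1 this is the single equation gamma(0) phi_1 = gamma(1):
  phi_hat_1 = gamma(1) / gamma(0) = -1.577 / 2.1544 = -0.7320.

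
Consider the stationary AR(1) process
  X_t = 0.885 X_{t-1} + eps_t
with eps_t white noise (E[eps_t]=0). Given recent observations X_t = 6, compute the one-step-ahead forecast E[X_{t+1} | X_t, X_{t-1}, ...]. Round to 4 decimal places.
E[X_{t+1} \mid \mathcal F_t] = 5.3100

For an AR(p) model X_t = c + sum_i phi_i X_{t-i} + eps_t, the
one-step-ahead conditional mean is
  E[X_{t+1} | X_t, ...] = c + sum_i phi_i X_{t+1-i}.
Substitute known values:
  E[X_{t+1} | ...] = (0.885) * (6)
                   = 5.3100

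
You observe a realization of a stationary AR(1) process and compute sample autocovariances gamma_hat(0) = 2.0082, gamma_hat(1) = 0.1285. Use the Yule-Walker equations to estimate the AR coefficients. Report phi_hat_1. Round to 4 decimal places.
\hat\phi_{1} = 0.0640

The Yule-Walker equations for an AR(p) process read, in matrix form,
  Gamma_p phi = r_p,   with   (Gamma_p)_{ij} = gamma(|i - j|),
                       (r_p)_i = gamma(i),   i,j = 1..p.
Substitute the sample gammas (Toeplitz matrix and right-hand side of size 1):
  Gamma_p = [[2.0082]]
  r_p     = [0.1285]
With p = 1 this is the single equation gamma(0) phi_1 = gamma(1):
  phi_hat_1 = gamma(1) / gamma(0) = 0.1285 / 2.0082 = 0.0640.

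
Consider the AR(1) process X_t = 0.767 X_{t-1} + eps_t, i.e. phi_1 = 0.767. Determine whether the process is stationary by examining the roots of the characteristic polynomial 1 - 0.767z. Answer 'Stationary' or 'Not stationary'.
\text{Stationary}

The AR(p) characteristic polynomial is P(z) = 1 - 0.767z.
Stationarity requires all roots to lie outside the unit circle, i.e. |z| > 1 for every root.
This is linear in z: 1 + (-0.767) z = 0  =>  z = -1/(-0.767) = 1.303781,  |z| = 1.303781.
Moduli of all roots: 1.3038.
All moduli strictly greater than 1? Yes.
Verdict: Stationary.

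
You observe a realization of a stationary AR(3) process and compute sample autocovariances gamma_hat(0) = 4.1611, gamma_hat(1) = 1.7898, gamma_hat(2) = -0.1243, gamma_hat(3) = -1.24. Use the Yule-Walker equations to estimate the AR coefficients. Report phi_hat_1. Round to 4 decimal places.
\hat\phi_{1} = 0.4850

The Yule-Walker equations for an AR(p) process read, in matrix form,
  Gamma_p phi = r_p,   with   (Gamma_p)_{ij} = gamma(|i - j|),
                       (r_p)_i = gamma(i),   i,j = 1..p.
Substitute the sample gammas (Toeplitz matrix and right-hand side of size 3):
  Gamma_p = [[4.1611, 1.7898, -0.1243], [1.7898, 4.1611, 1.7898], [-0.1243, 1.7898, 4.1611]]
  r_p     = [1.7898, -0.1243, -1.24]
Written out (R1..R3):
  (R1) 4.1611 phi_1 + 1.7898 phi_2 - 0.1243 phi_3 = 1.7898
  (R2) 1.7898 phi_1 + 4.1611 phi_2 + 1.7898 phi_3 = -0.1243
  (R3) -0.1243 phi_1 + 1.7898 phi_2 + 4.1611 phi_3 = -1.24
Gaussian elimination:
  R2 <- R2 - (1.7898/4.1611) R1 = R2 - (0.430127) R1:  3.391259 phi_2 + 1.843265 phi_3 = -0.894141
  R3 <- R3 - (-0.1243/4.1611) R1 = R3 - (-0.029872) R1:  1.843265 phi_2 + 4.157387 phi_3 = -1.186535
  R3 <- R3 - (1.843265/3.391259) R2 = R3 - (0.543534) R2:  3.15551 phi_3 = -0.700539
Back-substitution:
  phi_hat_3 = -0.700539 / 3.15551 = -0.222005
  phi_hat_2 = (-0.894141 - (1.843265)(-0.222005)) / 3.391259 = -0.142993
  phi_hat_1 = (1.7898 - (1.7898)(-0.142993) - (-0.1243)(-0.222005)) / 4.1611 = 0.485
So phi_hat = [0.4850, -0.1430, -0.2220].
Therefore phi_hat_1 = 0.4850.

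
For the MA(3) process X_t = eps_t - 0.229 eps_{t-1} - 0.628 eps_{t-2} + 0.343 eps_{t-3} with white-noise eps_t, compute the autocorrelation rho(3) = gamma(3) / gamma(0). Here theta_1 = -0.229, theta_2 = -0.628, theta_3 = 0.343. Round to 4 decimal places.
\rho(3) = 0.2192

For an MA(q) process with theta_0 = 1, the autocovariance is
  gamma(k) = sigma^2 * sum_{i=0..q-k} theta_i * theta_{i+k},
and rho(k) = gamma(k) / gamma(0). Sigma^2 cancels.
  numerator   = (1)*(0.343) = 0.343.
  denominator = (1)^2 + (-0.229)^2 + (-0.628)^2 + (0.343)^2 = 1.564474.
  rho(3) = 0.343 / 1.564474 = 0.2192.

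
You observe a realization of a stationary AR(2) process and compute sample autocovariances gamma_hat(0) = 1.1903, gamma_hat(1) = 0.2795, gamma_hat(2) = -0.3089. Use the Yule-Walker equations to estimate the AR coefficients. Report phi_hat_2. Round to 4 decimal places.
\hat\phi_{2} = -0.3330

The Yule-Walker equations for an AR(p) process read, in matrix form,
  Gamma_p phi = r_p,   with   (Gamma_p)_{ij} = gamma(|i - j|),
                       (r_p)_i = gamma(i),   i,j = 1..p.
Substitute the sample gammas (Toeplitz matrix and right-hand side of size 2):
  Gamma_p = [[1.1903, 0.2795], [0.2795, 1.1903]]
  r_p     = [0.2795, -0.3089]
Written out:
  1.1903 phi_1 + 0.2795 phi_2 = 0.2795
  0.2795 phi_1 + 1.1903 phi_2 = -0.3089
Solve by Cramer's rule:
  det = gamma(0)^2 - gamma(1)^2 = (1.1903)^2 - (0.2795)^2 = 1.41681409 - 0.07812025 = 1.33869384
  phi_hat_1 = [gamma(1) gamma(0) - gamma(1) gamma(2)] / det = [(0.2795)(1.1903) - (0.2795)(-0.3089)] / 1.33869384 = 0.4190264 / 1.33869384 = 0.313
  phi_hat_2 = [gamma(0) gamma(2) - gamma(1)^2] / det = [(1.1903)(-0.3089) - (0.2795)^2] / 1.33869384 = -0.44580392 / 1.33869384 = -0.333
So phi_hat = [0.3130, -0.3330].
Therefore phi_hat_2 = -0.3330.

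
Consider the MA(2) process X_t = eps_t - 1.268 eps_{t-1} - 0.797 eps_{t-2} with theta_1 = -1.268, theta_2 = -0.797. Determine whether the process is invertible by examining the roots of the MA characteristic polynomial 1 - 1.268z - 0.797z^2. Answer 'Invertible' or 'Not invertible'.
\text{Not invertible}

The MA(q) characteristic polynomial is P(z) = 1 - 1.268z - 0.797z^2.
Invertibility requires all roots to lie outside the unit circle, i.e. |z| > 1 for every root.
Set 1 + (-1.268) z + (-0.797) z^2 = 0, i.e. a z^2 + b z + c = 0 with a = -0.797, b = -1.268, c = 1.
Discriminant D = b^2 - 4ac = (-1.268)^2 - 4*(-0.797)*1 = 1.607824 - (-3.188) = 4.795824.
D >= 0, so the roots are real: z = (-b +/- sqrt(D)) / (2a) = (1.268 +/- 2.189937) / (-1.594).
  z_1 = (1.268 + 2.189937) / (-1.594) = -2.1693,   |z_1| = 2.1693.
  z_2 = (1.268 - 2.189937) / (-1.594) = 0.5784,   |z_2| = 0.5784.
Moduli of all roots: 2.1693, 0.5784.
All moduli strictly greater than 1? No.
Verdict: Not invertible.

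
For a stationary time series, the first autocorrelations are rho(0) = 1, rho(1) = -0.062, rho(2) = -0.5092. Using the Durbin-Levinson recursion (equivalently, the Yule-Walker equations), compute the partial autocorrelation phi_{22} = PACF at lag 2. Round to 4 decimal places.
\phi_{22} = -0.5150

The PACF at lag k is phi_{kk}, the last component of the solution
to the Yule-Walker system G_k phi = r_k where
  (G_k)_{ij} = rho(|i - j|), (r_k)_i = rho(i), i,j = 1..k.
Equivalently, Durbin-Levinson gives phi_{kk} iteratively:
  phi_{11} = rho(1)
  phi_{kk} = [rho(k) - sum_{j=1..k-1} phi_{k-1,j} rho(k-j)]
            / [1 - sum_{j=1..k-1} phi_{k-1,j} rho(j)],
  phi_{k,j} = phi_{k-1,j} - phi_{kk} phi_{k-1,k-j},  j = 1..k-1.
Step k = 1:
  phi_11 = rho(1) = -0.062.
Step k = 2:
  phi_22 = [rho(2) - phi_11 rho(1)] / [1 - phi_11 rho(1)] = [-0.5092 - (-0.062)(-0.062)] / [1 - (-0.062)(-0.062)]
         = -0.513044 / 0.996156 = -0.515.
Therefore phi_{22} = -0.5150.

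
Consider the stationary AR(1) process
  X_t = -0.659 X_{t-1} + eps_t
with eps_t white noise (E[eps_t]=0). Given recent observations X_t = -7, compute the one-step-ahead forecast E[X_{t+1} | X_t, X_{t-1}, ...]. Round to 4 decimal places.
E[X_{t+1} \mid \mathcal F_t] = 4.6130

For an AR(p) model X_t = c + sum_i phi_i X_{t-i} + eps_t, the
one-step-ahead conditional mean is
  E[X_{t+1} | X_t, ...] = c + sum_i phi_i X_{t+1-i}.
Substitute known values:
  E[X_{t+1} | ...] = (-0.659) * (-7)
                   = 4.6130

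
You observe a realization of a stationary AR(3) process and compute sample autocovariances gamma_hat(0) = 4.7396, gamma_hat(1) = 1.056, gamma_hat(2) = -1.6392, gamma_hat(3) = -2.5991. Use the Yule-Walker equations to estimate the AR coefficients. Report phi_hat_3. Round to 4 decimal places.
\hat\phi_{3} = -0.4410

The Yule-Walker equations for an AR(p) process read, in matrix form,
  Gamma_p phi = r_p,   with   (Gamma_p)_{ij} = gamma(|i - j|),
                       (r_p)_i = gamma(i),   i,j = 1..p.
Substitute the sample gammas (Toeplitz matrix and right-hand side of size 3):
  Gamma_p = [[4.7396, 1.056, -1.6392], [1.056, 4.7396, 1.056], [-1.6392, 1.056, 4.7396]]
  r_p     = [1.056, -1.6392, -2.5991]
Written out (R1..R3):
  (R1) 4.7396 phi_1 + 1.056 phi_2 - 1.6392 phi_3 = 1.056
  (R2) 1.056 phi_1 + 4.7396 phi_2 + 1.056 phi_3 = -1.6392
  (R3) -1.6392 phi_1 + 1.056 phi_2 + 4.7396 phi_3 = -2.5991
Gaussian elimination:
  R2 <- R2 - (1.056/4.7396) R1 = R2 - (0.222804) R1:  4.504319 phi_2 + 1.42122 phi_3 = -1.874481
  R3 <- R3 - (-1.6392/4.7396) R1 = R3 - (-0.345852) R1:  1.42122 phi_2 + 4.172679 phi_3 = -2.23388
  R3 <- R3 - (1.42122/4.504319) R2 = R3 - (0.315524) R2:  3.724251 phi_3 = -1.642437
Back-substitution:
  phi_hat_3 = -1.642437 / 3.724251 = -0.441011
  phi_hat_2 = (-1.874481 - (1.42122)(-0.441011)) / 4.504319 = -0.277002
  phi_hat_1 = (1.056 - (1.056)(-0.277002) - (-1.6392)(-0.441011)) / 4.7396 = 0.131996
So phi_hat = [0.1320, -0.2770, -0.4410].
Therefore phi_hat_3 = -0.4410.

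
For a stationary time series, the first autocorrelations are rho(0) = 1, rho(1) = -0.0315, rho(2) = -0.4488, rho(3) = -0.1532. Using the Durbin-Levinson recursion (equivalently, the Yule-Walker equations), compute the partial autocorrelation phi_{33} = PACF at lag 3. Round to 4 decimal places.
\phi_{33} = -0.2359

The PACF at lag k is phi_{kk}, the last component of the solution
to the Yule-Walker system G_k phi = r_k where
  (G_k)_{ij} = rho(|i - j|), (r_k)_i = rho(i), i,j = 1..k.
Equivalently, Durbin-Levinson gives phi_{kk} iteratively:
  phi_{11} = rho(1)
  phi_{kk} = [rho(k) - sum_{j=1..k-1} phi_{k-1,j} rho(k-j)]
            / [1 - sum_{j=1..k-1} phi_{k-1,j} rho(j)],
  phi_{k,j} = phi_{k-1,j} - phi_{kk} phi_{k-1,k-j},  j = 1..k-1.
Step k = 1:
  phi_11 = rho(1) = -0.0315.
Step k = 2:
  phi_22 = [rho(2) - phi_11 rho(1)] / [1 - phi_11 rho(1)] = [-0.4488 - (-0.0315)(-0.0315)] / [1 - (-0.0315)(-0.0315)]
         = -0.44979225 / 0.99900775 = -0.450239.
  Update: phi_21 = phi_11 - phi_22 phi_11 = -0.0315 - (-0.450239)(-0.0315) = -0.045683.
Step k = 3:
  phi_33 = [rho(3) - phi_21 rho(2) - phi_22 rho(1)] / [1 - phi_21 rho(1) - phi_22 rho(2)]
    numerator   = -0.1532 - (-0.045683)(-0.4488) - (-0.450239)(-0.0315) = -0.18788485
    denominator = 1 - (-0.045683)(-0.0315) - (-0.450239)(-0.4488) = 0.79649374
  phi_33 = -0.18788485 / 0.79649374 = -0.2359.
Therefore phi_{33} = -0.2359.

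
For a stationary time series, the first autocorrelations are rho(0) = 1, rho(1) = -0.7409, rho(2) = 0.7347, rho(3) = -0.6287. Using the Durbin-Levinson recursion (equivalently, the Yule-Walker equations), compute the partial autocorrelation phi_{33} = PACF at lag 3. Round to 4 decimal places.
\phi_{33} = -0.0091

The PACF at lag k is phi_{kk}, the last component of the solution
to the Yule-Walker system G_k phi = r_k where
  (G_k)_{ij} = rho(|i - j|), (r_k)_i = rho(i), i,j = 1..k.
Equivalently, Durbin-Levinson gives phi_{kk} iteratively:
  phi_{11} = rho(1)
  phi_{kk} = [rho(k) - sum_{j=1..k-1} phi_{k-1,j} rho(k-j)]
            / [1 - sum_{j=1..k-1} phi_{k-1,j} rho(j)],
  phi_{k,j} = phi_{k-1,j} - phi_{kk} phi_{k-1,k-j},  j = 1..k-1.
Step k = 1:
  phi_11 = rho(1) = -0.7409.
Step k = 2:
  phi_22 = [rho(2) - phi_11 rho(1)] / [1 - phi_11 rho(1)] = [0.7347 - (-0.7409)(-0.7409)] / [1 - (-0.7409)(-0.7409)]
         = 0.18576719 / 0.45106719 = 0.411839.
  Update: phi_21 = phi_11 - phi_22 phi_11 = -0.7409 - (0.411839)(-0.7409) = -0.435768.
Step k = 3:
  phi_33 = [rho(3) - phi_21 rho(2) - phi_22 rho(1)] / [1 - phi_21 rho(1) - phi_22 rho(2)]
    numerator   = -0.6287 - (-0.435768)(0.7347) - (0.411839)(-0.7409) = -0.00340932
    denominator = 1 - (-0.435768)(-0.7409) - (0.411839)(0.7347) = 0.37456096
  phi_33 = -0.00340932 / 0.37456096 = -0.0091.
Therefore phi_{33} = -0.0091.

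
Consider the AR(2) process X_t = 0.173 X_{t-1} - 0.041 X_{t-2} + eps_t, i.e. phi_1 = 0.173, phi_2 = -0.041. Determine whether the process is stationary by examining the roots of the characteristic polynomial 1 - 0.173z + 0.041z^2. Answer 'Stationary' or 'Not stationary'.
\text{Stationary}

The AR(p) characteristic polynomial is P(z) = 1 - 0.173z + 0.041z^2.
Stationarity requires all roots to lie outside the unit circle, i.e. |z| > 1 for every root.
Set 1 + (-0.173) z + (0.041) z^2 = 0, i.e. a z^2 + b z + c = 0 with a = 0.041, b = -0.173, c = 1.
Discriminant D = b^2 - 4ac = (-0.173)^2 - 4*(0.041)*1 = 0.029929 - (0.164) = -0.134071.
D < 0, so the roots are the complex-conjugate pair z = (-b +/- i sqrt(-D)) / (2a) = 2.1098 +/- 4.4653i.
For a conjugate pair |z|^2 = z * conj(z) = (product of roots) = c/a = 1/(0.041) = 24.390244, so |z| = sqrt(24.390244) = 4.9386 for both roots.
Moduli of all roots: 4.9386, 4.9386.
All moduli strictly greater than 1? Yes.
Verdict: Stationary.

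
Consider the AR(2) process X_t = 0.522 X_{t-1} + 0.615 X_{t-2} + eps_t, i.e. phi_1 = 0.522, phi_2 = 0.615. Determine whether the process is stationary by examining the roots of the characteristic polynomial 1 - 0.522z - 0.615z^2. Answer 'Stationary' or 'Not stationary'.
\text{Not stationary}

The AR(p) characteristic polynomial is P(z) = 1 - 0.522z - 0.615z^2.
Stationarity requires all roots to lie outside the unit circle, i.e. |z| > 1 for every root.
Set 1 + (-0.522) z + (-0.615) z^2 = 0, i.e. a z^2 + b z + c = 0 with a = -0.615, b = -0.522, c = 1.
Discriminant D = b^2 - 4ac = (-0.522)^2 - 4*(-0.615)*1 = 0.272484 - (-2.46) = 2.732484.
D >= 0, so the roots are real: z = (-b +/- sqrt(D)) / (2a) = (0.522 +/- 1.653023) / (-1.23).
  z_1 = (0.522 + 1.653023) / (-1.23) = -1.7683,   |z_1| = 1.7683.
  z_2 = (0.522 - 1.653023) / (-1.23) = 0.9195,   |z_2| = 0.9195.
Moduli of all roots: 1.7683, 0.9195.
All moduli strictly greater than 1? No.
Verdict: Not stationary.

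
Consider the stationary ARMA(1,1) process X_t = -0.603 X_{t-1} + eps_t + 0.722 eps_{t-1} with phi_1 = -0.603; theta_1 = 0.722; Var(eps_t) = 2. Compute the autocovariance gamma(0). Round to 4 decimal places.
\gamma(0) = 2.0445

Multiply the model equation by X_{t-k} and take expectations. With theta_0 = psi_0 = 1 and psi_j the MA(infinity) weights, this gives
  gamma(k) - sum_i phi_i gamma(k-i) = c_k,
  c_k = sigma^2 * sum_{j=k..q} theta_j psi_{j-k}   (c_k = 0 for k > q),
using gamma(-m) = gamma(m).
psi-weights needed (psi_j = theta_j + sum_i phi_i psi_{j-i}):
  psi_1 = theta_1 + phi_1 = 0.722 + (-0.603) = 0.119
Right-hand sides:
  c_0 = sigma^2 (1 + theta_1 psi_1) = 2 * (1 + (0.722)(0.119)) = 2 * 1.085918 = 2.171836
  c_1 = sigma^2 theta_1 = 2 * (0.722) = 1.444
  c_2 = 0
Equations for k = 0 and k = 1 (AR order 1):
  gamma(0) = phi_1 gamma(1) + c_0
  gamma(1) = phi_1 gamma(0) + c_1
Substituting the second into the first: gamma(0) (1 - phi_1^2) = c_0 + phi_1 c_1, so
  gamma(0) = (c_0 + phi_1 c_1) / (1 - phi_1^2) = (2.171836 + (-0.603)(1.444)) / (1 - (-0.603)^2) = 1.301104 / 0.636391 = 2.044504.
Therefore gamma(0) = 2.0445 (to 4 decimal places).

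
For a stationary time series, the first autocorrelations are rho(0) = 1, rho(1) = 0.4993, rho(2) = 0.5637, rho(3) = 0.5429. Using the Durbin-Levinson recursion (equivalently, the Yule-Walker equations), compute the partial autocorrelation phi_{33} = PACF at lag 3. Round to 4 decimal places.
\phi_{33} = 0.2750

The PACF at lag k is phi_{kk}, the last component of the solution
to the Yule-Walker system G_k phi = r_k where
  (G_k)_{ij} = rho(|i - j|), (r_k)_i = rho(i), i,j = 1..k.
Equivalently, Durbin-Levinson gives phi_{kk} iteratively:
  phi_{11} = rho(1)
  phi_{kk} = [rho(k) - sum_{j=1..k-1} phi_{k-1,j} rho(k-j)]
            / [1 - sum_{j=1..k-1} phi_{k-1,j} rho(j)],
  phi_{k,j} = phi_{k-1,j} - phi_{kk} phi_{k-1,k-j},  j = 1..k-1.
Step k = 1:
  phi_11 = rho(1) = 0.4993.
Step k = 2:
  phi_22 = [rho(2) - phi_11 rho(1)] / [1 - phi_11 rho(1)] = [0.5637 - (0.4993)(0.4993)] / [1 - (0.4993)(0.4993)]
         = 0.31439951 / 0.75069951 = 0.418809.
  Update: phi_21 = phi_11 - phi_22 phi_11 = 0.4993 - (0.418809)(0.4993) = 0.290189.
Step k = 3:
  phi_33 = [rho(3) - phi_21 rho(2) - phi_22 rho(1)] / [1 - phi_21 rho(1) - phi_22 rho(2)]
    numerator   = 0.5429 - (0.290189)(0.5637) - (0.418809)(0.4993) = 0.17020937
    denominator = 1 - (0.290189)(0.4993) - (0.418809)(0.5637) = 0.61902625
  phi_33 = 0.17020937 / 0.61902625 = 0.275.
Therefore phi_{33} = 0.2750.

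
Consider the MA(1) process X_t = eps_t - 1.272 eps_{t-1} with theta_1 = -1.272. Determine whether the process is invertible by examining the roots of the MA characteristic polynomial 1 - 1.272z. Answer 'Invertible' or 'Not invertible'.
\text{Not invertible}

The MA(q) characteristic polynomial is P(z) = 1 - 1.272z.
Invertibility requires all roots to lie outside the unit circle, i.e. |z| > 1 for every root.
This is linear in z: 1 + (-1.272) z = 0  =>  z = -1/(-1.272) = 0.786164,  |z| = 0.786164.
Moduli of all roots: 0.7862.
All moduli strictly greater than 1? No.
Verdict: Not invertible.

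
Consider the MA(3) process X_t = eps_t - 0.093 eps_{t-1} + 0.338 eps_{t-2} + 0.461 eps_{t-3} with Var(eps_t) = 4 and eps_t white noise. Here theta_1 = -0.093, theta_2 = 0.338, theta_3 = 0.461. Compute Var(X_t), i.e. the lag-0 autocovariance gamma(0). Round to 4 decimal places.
\gamma(0) = 5.3417

For an MA(q) process X_t = eps_t + sum_i theta_i eps_{t-i} with
Var(eps_t) = sigma^2, the variance is
  gamma(0) = sigma^2 * (1 + sum_i theta_i^2).
  sum_i theta_i^2 = (-0.093)^2 + (0.338)^2 + (0.461)^2 = 0.008649 + 0.114244 + 0.212521 = 0.335414.
  gamma(0) = 4 * (1 + 0.335414) = 4 * 1.335414 = 5.341656, which rounds to 5.3417.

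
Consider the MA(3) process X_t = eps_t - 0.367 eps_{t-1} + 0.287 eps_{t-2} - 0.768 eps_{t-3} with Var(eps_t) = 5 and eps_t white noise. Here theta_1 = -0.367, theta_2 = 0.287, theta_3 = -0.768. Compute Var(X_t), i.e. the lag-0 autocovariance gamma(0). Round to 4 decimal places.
\gamma(0) = 9.0344

For an MA(q) process X_t = eps_t + sum_i theta_i eps_{t-i} with
Var(eps_t) = sigma^2, the variance is
  gamma(0) = sigma^2 * (1 + sum_i theta_i^2).
  sum_i theta_i^2 = (-0.367)^2 + (0.287)^2 + (-0.768)^2 = 0.134689 + 0.082369 + 0.589824 = 0.806882.
  gamma(0) = 5 * (1 + 0.806882) = 5 * 1.806882 = 9.03441, which rounds to 9.0344.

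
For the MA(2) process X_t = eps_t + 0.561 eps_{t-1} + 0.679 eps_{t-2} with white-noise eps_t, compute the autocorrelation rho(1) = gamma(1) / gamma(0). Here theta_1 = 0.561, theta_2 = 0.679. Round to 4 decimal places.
\rho(1) = 0.5304

For an MA(q) process with theta_0 = 1, the autocovariance is
  gamma(k) = sigma^2 * sum_{i=0..q-k} theta_i * theta_{i+k},
and rho(k) = gamma(k) / gamma(0). Sigma^2 cancels.
  numerator   = (1)*(0.561) + (0.561)*(0.679) = 0.941919.
  denominator = (1)^2 + (0.561)^2 + (0.679)^2 = 1.775762.
  rho(1) = 0.941919 / 1.775762 = 0.5304.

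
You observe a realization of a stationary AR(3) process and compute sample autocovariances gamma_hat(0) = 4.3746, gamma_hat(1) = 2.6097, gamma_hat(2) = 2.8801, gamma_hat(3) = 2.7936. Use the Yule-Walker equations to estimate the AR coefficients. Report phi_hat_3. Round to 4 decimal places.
\hat\phi_{3} = 0.2990

The Yule-Walker equations for an AR(p) process read, in matrix form,
  Gamma_p phi = r_p,   with   (Gamma_p)_{ij} = gamma(|i - j|),
                       (r_p)_i = gamma(i),   i,j = 1..p.
Substitute the sample gammas (Toeplitz matrix and right-hand side of size 3):
  Gamma_p = [[4.3746, 2.6097, 2.8801], [2.6097, 4.3746, 2.6097], [2.8801, 2.6097, 4.3746]]
  r_p     = [2.6097, 2.8801, 2.7936]
Written out (R1..R3):
  (R1) 4.3746 phi_1 + 2.6097 phi_2 + 2.8801 phi_3 = 2.6097
  (R2) 2.6097 phi_1 + 4.3746 phi_2 + 2.6097 phi_3 = 2.8801
  (R3) 2.8801 phi_1 + 2.6097 phi_2 + 4.3746 phi_3 = 2.7936
Gaussian elimination:
  R2 <- R2 - (2.6097/4.3746) R1 = R2 - (0.596557) R1:  2.817764 phi_2 + 0.891555 phi_3 = 1.323264
  R3 <- R3 - (2.8801/4.3746) R1 = R3 - (0.658369) R1:  0.891555 phi_2 + 2.478432 phi_3 = 1.075455
  R3 <- R3 - (0.891555/2.817764) R2 = R3 - (0.316405) R2:  2.19634 phi_3 = 0.656767
Back-substitution:
  phi_hat_3 = 0.656767 / 2.19634 = 0.299028
  phi_hat_2 = (1.323264 - (0.891555)(0.299028)) / 2.817764 = 0.375001
  phi_hat_1 = (2.6097 - (2.6097)(0.375001) - (2.8801)(0.299028)) / 4.3746 = 0.175977
So phi_hat = [0.1760, 0.3750, 0.2990].
Therefore phi_hat_3 = 0.2990.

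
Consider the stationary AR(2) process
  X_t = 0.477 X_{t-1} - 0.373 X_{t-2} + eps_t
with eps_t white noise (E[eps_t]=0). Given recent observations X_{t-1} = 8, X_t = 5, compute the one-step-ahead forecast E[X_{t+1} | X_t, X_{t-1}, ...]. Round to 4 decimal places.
E[X_{t+1} \mid \mathcal F_t] = -0.5990

For an AR(p) model X_t = c + sum_i phi_i X_{t-i} + eps_t, the
one-step-ahead conditional mean is
  E[X_{t+1} | X_t, ...] = c + sum_i phi_i X_{t+1-i}.
Substitute known values:
  E[X_{t+1} | ...] = (0.477) * (5) + (-0.373) * (8)
                   = -0.5990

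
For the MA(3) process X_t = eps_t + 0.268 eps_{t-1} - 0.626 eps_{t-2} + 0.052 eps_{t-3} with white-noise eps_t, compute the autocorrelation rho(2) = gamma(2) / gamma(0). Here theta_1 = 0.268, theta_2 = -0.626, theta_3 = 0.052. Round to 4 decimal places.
\rho(2) = -0.4174

For an MA(q) process with theta_0 = 1, the autocovariance is
  gamma(k) = sigma^2 * sum_{i=0..q-k} theta_i * theta_{i+k},
and rho(k) = gamma(k) / gamma(0). Sigma^2 cancels.
  numerator   = (1)*(-0.626) + (0.268)*(0.052) = -0.612064.
  denominator = (1)^2 + (0.268)^2 + (-0.626)^2 + (0.052)^2 = 1.466404.
  rho(2) = -0.612064 / 1.466404 = -0.4174.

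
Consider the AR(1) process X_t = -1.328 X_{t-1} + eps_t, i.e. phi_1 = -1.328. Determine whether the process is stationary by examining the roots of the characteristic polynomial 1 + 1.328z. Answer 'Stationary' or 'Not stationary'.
\text{Not stationary}

The AR(p) characteristic polynomial is P(z) = 1 + 1.328z.
Stationarity requires all roots to lie outside the unit circle, i.e. |z| > 1 for every root.
This is linear in z: 1 + (1.328) z = 0  =>  z = -1/(1.328) = -0.753012,  |z| = 0.753012.
Moduli of all roots: 0.7530.
All moduli strictly greater than 1? No.
Verdict: Not stationary.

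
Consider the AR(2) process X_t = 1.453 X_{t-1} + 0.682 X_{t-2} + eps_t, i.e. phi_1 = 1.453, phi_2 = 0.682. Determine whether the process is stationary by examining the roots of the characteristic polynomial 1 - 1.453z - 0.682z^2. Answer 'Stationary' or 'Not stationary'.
\text{Not stationary}

The AR(p) characteristic polynomial is P(z) = 1 - 1.453z - 0.682z^2.
Stationarity requires all roots to lie outside the unit circle, i.e. |z| > 1 for every root.
Set 1 + (-1.453) z + (-0.682) z^2 = 0, i.e. a z^2 + b z + c = 0 with a = -0.682, b = -1.453, c = 1.
Discriminant D = b^2 - 4ac = (-1.453)^2 - 4*(-0.682)*1 = 2.111209 - (-2.728) = 4.839209.
D >= 0, so the roots are real: z = (-b +/- sqrt(D)) / (2a) = (1.453 +/- 2.19982) / (-1.364).
  z_1 = (1.453 + 2.19982) / (-1.364) = -2.678,   |z_1| = 2.678.
  z_2 = (1.453 - 2.19982) / (-1.364) = 0.5475,   |z_2| = 0.5475.
Moduli of all roots: 2.6780, 0.5475.
All moduli strictly greater than 1? No.
Verdict: Not stationary.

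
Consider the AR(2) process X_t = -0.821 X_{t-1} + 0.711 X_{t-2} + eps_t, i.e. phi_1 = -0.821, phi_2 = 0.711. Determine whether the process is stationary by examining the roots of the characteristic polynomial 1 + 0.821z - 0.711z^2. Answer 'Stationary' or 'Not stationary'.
\text{Not stationary}

The AR(p) characteristic polynomial is P(z) = 1 + 0.821z - 0.711z^2.
Stationarity requires all roots to lie outside the unit circle, i.e. |z| > 1 for every root.
Set 1 + (0.821) z + (-0.711) z^2 = 0, i.e. a z^2 + b z + c = 0 with a = -0.711, b = 0.821, c = 1.
Discriminant D = b^2 - 4ac = (0.821)^2 - 4*(-0.711)*1 = 0.674041 - (-2.844) = 3.518041.
D >= 0, so the roots are real: z = (-b +/- sqrt(D)) / (2a) = (-0.821 +/- 1.875644) / (-1.422).
  z_1 = (-0.821 + 1.875644) / (-1.422) = -0.7417,   |z_1| = 0.7417.
  z_2 = (-0.821 - 1.875644) / (-1.422) = 1.8964,   |z_2| = 1.8964.
Moduli of all roots: 0.7417, 1.8964.
All moduli strictly greater than 1? No.
Verdict: Not stationary.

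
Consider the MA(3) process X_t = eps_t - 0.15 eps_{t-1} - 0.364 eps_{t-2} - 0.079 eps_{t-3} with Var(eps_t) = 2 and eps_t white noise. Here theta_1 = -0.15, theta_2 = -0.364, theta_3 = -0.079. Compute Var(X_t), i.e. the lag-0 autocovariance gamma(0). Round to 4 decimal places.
\gamma(0) = 2.3225

For an MA(q) process X_t = eps_t + sum_i theta_i eps_{t-i} with
Var(eps_t) = sigma^2, the variance is
  gamma(0) = sigma^2 * (1 + sum_i theta_i^2).
  sum_i theta_i^2 = (-0.15)^2 + (-0.364)^2 + (-0.079)^2 = 0.0225 + 0.132496 + 0.006241 = 0.161237.
  gamma(0) = 2 * (1 + 0.161237) = 2 * 1.161237 = 2.322474, which rounds to 2.3225.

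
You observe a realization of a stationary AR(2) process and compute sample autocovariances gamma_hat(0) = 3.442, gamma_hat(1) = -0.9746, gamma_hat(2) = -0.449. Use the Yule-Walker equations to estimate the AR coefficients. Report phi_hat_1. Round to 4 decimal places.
\hat\phi_{1} = -0.3480

The Yule-Walker equations for an AR(p) process read, in matrix form,
  Gamma_p phi = r_p,   with   (Gamma_p)_{ij} = gamma(|i - j|),
                       (r_p)_i = gamma(i),   i,j = 1..p.
Substitute the sample gammas (Toeplitz matrix and right-hand side of size 2):
  Gamma_p = [[3.442, -0.9746], [-0.9746, 3.442]]
  r_p     = [-0.9746, -0.449]
Written out:
  3.442 phi_1 - 0.9746 phi_2 = -0.9746
  -0.9746 phi_1 + 3.442 phi_2 = -0.449
Solve by Cramer's rule:
  det = gamma(0)^2 - gamma(1)^2 = (3.442)^2 - (-0.9746)^2 = 11.847364 - 0.94984516 = 10.89751884
  phi_hat_1 = [gamma(1) gamma(0) - gamma(1) gamma(2)] / det = [(-0.9746)(3.442) - (-0.9746)(-0.449)] / 10.89751884 = -3.7921686 / 10.89751884 = -0.348
  phi_hat_2 = [gamma(0) gamma(2) - gamma(1)^2] / det = [(3.442)(-0.449) - (-0.9746)^2] / 10.89751884 = -2.49530316 / 10.89751884 = -0.229
So phi_hat = [-0.3480, -0.2290].
Therefore phi_hat_1 = -0.3480.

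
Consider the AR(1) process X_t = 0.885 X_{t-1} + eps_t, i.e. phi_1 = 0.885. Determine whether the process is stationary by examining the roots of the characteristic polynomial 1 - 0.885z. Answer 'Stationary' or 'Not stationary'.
\text{Stationary}

The AR(p) characteristic polynomial is P(z) = 1 - 0.885z.
Stationarity requires all roots to lie outside the unit circle, i.e. |z| > 1 for every root.
This is linear in z: 1 + (-0.885) z = 0  =>  z = -1/(-0.885) = 1.129944,  |z| = 1.129944.
Moduli of all roots: 1.1299.
All moduli strictly greater than 1? Yes.
Verdict: Stationary.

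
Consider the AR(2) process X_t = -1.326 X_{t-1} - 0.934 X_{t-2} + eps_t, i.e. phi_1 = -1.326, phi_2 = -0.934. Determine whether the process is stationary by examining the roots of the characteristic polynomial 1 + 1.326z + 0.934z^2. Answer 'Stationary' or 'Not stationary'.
\text{Stationary}

The AR(p) characteristic polynomial is P(z) = 1 + 1.326z + 0.934z^2.
Stationarity requires all roots to lie outside the unit circle, i.e. |z| > 1 for every root.
Set 1 + (1.326) z + (0.934) z^2 = 0, i.e. a z^2 + b z + c = 0 with a = 0.934, b = 1.326, c = 1.
Discriminant D = b^2 - 4ac = (1.326)^2 - 4*(0.934)*1 = 1.758276 - (3.736) = -1.977724.
D < 0, so the roots are the complex-conjugate pair z = (-b +/- i sqrt(-D)) / (2a) = -0.7099 +/- 0.7528i.
For a conjugate pair |z|^2 = z * conj(z) = (product of roots) = c/a = 1/(0.934) = 1.070664, so |z| = sqrt(1.070664) = 1.0347 for both roots.
Moduli of all roots: 1.0347, 1.0347.
All moduli strictly greater than 1? Yes.
Verdict: Stationary.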